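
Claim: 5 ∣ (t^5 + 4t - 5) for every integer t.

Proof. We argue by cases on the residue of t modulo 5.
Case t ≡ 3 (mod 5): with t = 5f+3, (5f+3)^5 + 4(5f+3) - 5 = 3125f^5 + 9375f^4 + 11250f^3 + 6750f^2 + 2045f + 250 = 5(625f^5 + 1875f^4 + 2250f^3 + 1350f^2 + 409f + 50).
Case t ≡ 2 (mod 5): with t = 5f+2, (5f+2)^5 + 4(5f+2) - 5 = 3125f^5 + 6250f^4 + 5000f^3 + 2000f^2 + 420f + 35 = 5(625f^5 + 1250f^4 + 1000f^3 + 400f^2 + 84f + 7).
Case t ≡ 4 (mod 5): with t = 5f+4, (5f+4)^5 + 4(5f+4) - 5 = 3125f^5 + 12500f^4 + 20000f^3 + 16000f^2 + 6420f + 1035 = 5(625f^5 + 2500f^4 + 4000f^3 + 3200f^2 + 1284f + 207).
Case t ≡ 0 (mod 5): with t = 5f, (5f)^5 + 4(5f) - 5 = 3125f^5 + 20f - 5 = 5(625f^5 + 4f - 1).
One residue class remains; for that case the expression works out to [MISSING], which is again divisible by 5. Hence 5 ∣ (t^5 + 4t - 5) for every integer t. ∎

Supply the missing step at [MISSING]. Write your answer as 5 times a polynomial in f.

5(625f^5 + 625f^4 + 250f^3 + 50f^2 + 9f)

The residues treated are {3, 2, 4, 0}, so the missing case is t ≡ 1 (mod 5); write t = 5f+1.
Then (5f+1)^5 + 4(5f+1) - 5 = 3125f^5 + 3125f^4 + 1250f^3 + 250f^2 + 45f = 5(625f^5 + 625f^4 + 250f^3 + 50f^2 + 9f).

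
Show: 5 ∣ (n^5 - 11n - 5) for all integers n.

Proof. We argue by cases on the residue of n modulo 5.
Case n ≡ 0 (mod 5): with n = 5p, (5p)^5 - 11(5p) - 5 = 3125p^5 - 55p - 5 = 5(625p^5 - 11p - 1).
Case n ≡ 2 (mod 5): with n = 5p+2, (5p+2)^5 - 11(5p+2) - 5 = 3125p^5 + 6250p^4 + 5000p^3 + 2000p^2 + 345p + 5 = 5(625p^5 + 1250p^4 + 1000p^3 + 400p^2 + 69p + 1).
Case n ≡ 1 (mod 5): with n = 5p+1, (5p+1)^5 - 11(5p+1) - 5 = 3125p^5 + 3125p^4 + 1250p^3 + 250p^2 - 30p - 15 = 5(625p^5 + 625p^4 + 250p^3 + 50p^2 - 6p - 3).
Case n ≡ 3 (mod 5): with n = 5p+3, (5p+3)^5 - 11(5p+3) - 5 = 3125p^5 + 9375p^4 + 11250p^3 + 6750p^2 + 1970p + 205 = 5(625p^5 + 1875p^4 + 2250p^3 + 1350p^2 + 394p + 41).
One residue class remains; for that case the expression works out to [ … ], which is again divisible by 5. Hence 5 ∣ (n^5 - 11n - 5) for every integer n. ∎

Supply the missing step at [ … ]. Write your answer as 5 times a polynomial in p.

Only n ≡ 4 (mod 5) is unaccounted for. Put n = 5p+4:
(5p+4)^5 - 11(5p+4) - 5 expands to 3125p^5 + 12500p^4 + 20000p^3 + 16000p^2 + 6345p + 975,
and factoring out 5 leaves 5(625p^5 + 2500p^4 + 4000p^3 + 3200p^2 + 1269p + 195).

5(625p^5 + 2500p^4 + 4000p^3 + 3200p^2 + 1269p + 195)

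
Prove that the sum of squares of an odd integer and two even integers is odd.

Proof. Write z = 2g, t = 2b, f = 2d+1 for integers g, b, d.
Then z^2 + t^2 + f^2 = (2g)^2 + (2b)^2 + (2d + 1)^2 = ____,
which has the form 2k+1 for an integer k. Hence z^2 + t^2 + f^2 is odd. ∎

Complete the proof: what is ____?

Expanding: (2g)^2 + (2b)^2 + (2d + 1)^2 = 4b^2 + 4d^2 + 4d + 4g^2 + 1.
Every term except the constant is even, so this is 2(2b^2 + 2d^2 + 2d + 2g^2) + 1,
and 2b^2 + 2d^2 + 2d + 2g^2 ∈ ℤ gives the required form.

2(2b^2 + 2d^2 + 2d + 2g^2) + 1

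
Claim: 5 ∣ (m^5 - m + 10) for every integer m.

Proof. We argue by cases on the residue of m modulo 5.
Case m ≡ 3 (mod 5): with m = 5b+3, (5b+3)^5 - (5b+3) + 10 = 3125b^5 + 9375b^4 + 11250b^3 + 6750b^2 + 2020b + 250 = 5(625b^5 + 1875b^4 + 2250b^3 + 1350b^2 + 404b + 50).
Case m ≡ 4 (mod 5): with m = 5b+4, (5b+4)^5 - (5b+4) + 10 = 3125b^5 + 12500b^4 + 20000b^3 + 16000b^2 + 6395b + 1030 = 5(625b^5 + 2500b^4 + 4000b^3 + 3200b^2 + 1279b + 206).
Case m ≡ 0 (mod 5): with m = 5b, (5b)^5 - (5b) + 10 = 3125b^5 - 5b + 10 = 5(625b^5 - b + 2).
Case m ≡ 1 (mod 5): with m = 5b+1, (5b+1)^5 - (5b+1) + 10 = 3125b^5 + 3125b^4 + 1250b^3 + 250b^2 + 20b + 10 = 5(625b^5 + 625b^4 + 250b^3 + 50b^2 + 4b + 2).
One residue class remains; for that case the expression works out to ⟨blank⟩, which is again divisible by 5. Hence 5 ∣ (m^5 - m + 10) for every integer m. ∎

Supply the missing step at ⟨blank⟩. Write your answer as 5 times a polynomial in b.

5(625b^5 + 1250b^4 + 1000b^3 + 400b^2 + 79b + 8)

Only m ≡ 2 (mod 5) is unaccounted for. Put m = 5b+2:
(5b+2)^5 - (5b+2) + 10 expands to 3125b^5 + 6250b^4 + 5000b^3 + 2000b^2 + 395b + 40,
and factoring out 5 leaves 5(625b^5 + 1250b^4 + 1000b^3 + 400b^2 + 79b + 8).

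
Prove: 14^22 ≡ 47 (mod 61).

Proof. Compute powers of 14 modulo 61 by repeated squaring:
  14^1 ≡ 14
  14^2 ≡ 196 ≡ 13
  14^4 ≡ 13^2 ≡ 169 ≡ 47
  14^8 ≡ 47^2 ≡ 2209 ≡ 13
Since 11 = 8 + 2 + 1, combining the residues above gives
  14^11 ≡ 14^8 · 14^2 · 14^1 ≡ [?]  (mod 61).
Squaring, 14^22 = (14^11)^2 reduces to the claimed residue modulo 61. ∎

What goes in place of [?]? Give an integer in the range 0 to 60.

Multiply the listed residues: 13 · 13 · 14 = 169 → 2366.
Reducing modulo 61: 2366 = 38·61 + 48, so 14^11 ≡ 48.

48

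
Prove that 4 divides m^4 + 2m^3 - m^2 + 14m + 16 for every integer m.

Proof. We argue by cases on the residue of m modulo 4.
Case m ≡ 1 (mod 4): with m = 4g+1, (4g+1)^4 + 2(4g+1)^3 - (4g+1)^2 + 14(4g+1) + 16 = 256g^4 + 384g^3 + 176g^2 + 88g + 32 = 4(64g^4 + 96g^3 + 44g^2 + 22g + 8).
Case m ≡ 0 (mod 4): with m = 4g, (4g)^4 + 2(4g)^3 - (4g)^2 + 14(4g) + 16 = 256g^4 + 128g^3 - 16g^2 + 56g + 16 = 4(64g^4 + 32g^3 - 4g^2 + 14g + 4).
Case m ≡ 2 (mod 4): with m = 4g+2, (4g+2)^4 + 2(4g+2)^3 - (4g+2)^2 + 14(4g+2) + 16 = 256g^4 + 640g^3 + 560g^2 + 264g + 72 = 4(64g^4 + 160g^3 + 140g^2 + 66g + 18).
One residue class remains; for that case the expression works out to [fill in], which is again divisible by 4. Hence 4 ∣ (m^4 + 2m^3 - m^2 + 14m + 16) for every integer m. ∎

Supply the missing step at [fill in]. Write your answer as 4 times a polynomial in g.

The residues treated are {1, 0, 2}, so the missing case is m ≡ 3 (mod 4); write m = 4g+3.
Then (4g+3)^4 + 2(4g+3)^3 - (4g+3)^2 + 14(4g+3) + 16 = 256g^4 + 896g^3 + 1136g^2 + 680g + 184 = 4(64g^4 + 224g^3 + 284g^2 + 170g + 46).

4(64g^4 + 224g^3 + 284g^2 + 170g + 46)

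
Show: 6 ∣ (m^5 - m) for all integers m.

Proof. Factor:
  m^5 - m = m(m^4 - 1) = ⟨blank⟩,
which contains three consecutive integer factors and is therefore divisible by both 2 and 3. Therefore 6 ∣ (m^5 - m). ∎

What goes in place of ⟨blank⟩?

m^4 - 1 = (m^2 - 1)(m^2 + 1), and m^2 - 1 = (m-1)(m+1).
So m(m^4 - 1) = (m - 1)m(m + 1)(m^2 + 1).

(m - 1)m(m + 1)(m^2 + 1)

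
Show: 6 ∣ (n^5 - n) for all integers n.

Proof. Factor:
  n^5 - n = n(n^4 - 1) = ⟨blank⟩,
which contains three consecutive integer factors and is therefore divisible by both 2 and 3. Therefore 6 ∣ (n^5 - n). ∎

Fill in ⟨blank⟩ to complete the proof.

n^4 - 1 = (n^2 - 1)(n^2 + 1), and n^2 - 1 = (n-1)(n+1).
So n(n^4 - 1) = (n - 1)n(n + 1)(n^2 + 1).

(n - 1)n(n + 1)(n^2 + 1)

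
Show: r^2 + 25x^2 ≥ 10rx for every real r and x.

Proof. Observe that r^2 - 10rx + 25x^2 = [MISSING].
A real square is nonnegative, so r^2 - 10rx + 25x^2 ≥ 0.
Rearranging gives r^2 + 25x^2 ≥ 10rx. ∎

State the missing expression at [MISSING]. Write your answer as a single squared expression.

(r - 5x)^2

The leading and trailing coefficients are 1^2 and 5^2, and 10 = 2·1·5, so the trinomial is (r - 5x)^2.
Hence r^2 - 10rx + 25x^2 ≥ 0.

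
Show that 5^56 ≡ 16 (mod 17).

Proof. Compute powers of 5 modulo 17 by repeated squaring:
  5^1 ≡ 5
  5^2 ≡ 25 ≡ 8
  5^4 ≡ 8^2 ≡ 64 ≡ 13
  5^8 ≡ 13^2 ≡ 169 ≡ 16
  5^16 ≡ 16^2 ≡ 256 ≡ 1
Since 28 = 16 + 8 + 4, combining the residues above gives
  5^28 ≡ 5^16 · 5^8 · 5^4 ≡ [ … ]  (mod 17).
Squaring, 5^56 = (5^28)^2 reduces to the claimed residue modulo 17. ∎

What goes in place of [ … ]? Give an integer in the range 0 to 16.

Multiply the listed residues: 1 · 16 · 13 = 16 → 208.
Reducing modulo 17: 208 = 12·17 + 4, so 5^28 ≡ 4.

4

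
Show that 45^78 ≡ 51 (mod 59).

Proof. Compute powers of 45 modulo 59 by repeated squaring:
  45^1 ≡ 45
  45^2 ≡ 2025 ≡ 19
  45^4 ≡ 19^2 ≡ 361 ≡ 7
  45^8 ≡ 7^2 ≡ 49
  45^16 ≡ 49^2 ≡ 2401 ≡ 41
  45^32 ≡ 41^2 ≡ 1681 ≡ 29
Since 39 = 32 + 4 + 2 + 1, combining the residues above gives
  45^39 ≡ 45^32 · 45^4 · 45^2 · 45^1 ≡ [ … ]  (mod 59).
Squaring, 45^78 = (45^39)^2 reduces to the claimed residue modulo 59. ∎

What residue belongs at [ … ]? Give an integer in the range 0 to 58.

46

45^32 · 45^4 · 45^2 · 45^1 ≡ 29 · 7 · 19 · 45 = 173565.
173565 mod 59 = 46, so 45^39 ≡ 46 (mod 59).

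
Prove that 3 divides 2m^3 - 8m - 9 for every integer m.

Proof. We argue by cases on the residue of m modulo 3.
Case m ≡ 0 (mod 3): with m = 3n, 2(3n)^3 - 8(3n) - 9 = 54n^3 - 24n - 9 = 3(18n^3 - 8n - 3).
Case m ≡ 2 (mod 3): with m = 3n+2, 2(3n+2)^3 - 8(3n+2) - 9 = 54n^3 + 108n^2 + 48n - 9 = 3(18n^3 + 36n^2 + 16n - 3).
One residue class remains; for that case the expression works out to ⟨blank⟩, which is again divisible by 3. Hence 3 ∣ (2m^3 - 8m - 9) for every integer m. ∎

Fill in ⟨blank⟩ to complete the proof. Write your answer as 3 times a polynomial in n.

The residues treated are {0, 2}, so the missing case is m ≡ 1 (mod 3); write m = 3n+1.
Then 2(3n+1)^3 - 8(3n+1) - 9 = 54n^3 + 54n^2 - 6n - 15 = 3(18n^3 + 18n^2 - 2n - 5).

3(18n^3 + 18n^2 - 2n - 5)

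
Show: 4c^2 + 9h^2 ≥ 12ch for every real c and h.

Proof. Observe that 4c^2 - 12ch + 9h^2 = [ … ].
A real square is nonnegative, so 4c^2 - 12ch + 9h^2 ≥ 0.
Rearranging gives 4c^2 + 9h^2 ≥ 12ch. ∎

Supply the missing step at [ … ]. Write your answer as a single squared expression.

(2c - 3h)^2

4c^2 - 12ch + 9h^2 is a perfect-square trinomial: the outer terms are (2c)^2 and (3h)^2, and the cross term is -2·2c·3h.
So 4c^2 - 12ch + 9h^2 = (2c - 3h)^2 ≥ 0.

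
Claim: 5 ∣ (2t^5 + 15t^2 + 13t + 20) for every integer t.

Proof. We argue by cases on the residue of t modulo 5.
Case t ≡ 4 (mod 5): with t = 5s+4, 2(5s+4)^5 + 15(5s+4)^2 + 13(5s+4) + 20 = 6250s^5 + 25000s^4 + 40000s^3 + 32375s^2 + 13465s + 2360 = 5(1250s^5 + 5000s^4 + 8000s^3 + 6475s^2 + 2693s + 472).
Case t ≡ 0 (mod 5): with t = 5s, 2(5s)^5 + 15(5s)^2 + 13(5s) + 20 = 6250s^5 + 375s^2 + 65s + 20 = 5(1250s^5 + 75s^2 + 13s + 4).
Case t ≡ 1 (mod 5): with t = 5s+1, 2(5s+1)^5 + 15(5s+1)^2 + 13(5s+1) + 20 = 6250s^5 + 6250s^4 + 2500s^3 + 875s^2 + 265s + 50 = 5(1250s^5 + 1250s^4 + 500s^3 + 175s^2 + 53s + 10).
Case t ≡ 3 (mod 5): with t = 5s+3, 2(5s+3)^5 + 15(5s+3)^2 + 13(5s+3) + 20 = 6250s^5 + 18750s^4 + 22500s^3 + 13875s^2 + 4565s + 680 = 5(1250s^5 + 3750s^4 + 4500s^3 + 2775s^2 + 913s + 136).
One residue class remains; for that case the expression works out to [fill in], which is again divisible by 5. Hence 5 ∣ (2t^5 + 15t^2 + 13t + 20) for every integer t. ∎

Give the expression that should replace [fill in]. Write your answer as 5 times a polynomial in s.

Only t ≡ 2 (mod 5) is unaccounted for. Put t = 5s+2:
2(5s+2)^5 + 15(5s+2)^2 + 13(5s+2) + 20 expands to 6250s^5 + 12500s^4 + 10000s^3 + 4375s^2 + 1165s + 170,
and factoring out 5 leaves 5(1250s^5 + 2500s^4 + 2000s^3 + 875s^2 + 233s + 34).

5(1250s^5 + 2500s^4 + 2000s^3 + 875s^2 + 233s + 34)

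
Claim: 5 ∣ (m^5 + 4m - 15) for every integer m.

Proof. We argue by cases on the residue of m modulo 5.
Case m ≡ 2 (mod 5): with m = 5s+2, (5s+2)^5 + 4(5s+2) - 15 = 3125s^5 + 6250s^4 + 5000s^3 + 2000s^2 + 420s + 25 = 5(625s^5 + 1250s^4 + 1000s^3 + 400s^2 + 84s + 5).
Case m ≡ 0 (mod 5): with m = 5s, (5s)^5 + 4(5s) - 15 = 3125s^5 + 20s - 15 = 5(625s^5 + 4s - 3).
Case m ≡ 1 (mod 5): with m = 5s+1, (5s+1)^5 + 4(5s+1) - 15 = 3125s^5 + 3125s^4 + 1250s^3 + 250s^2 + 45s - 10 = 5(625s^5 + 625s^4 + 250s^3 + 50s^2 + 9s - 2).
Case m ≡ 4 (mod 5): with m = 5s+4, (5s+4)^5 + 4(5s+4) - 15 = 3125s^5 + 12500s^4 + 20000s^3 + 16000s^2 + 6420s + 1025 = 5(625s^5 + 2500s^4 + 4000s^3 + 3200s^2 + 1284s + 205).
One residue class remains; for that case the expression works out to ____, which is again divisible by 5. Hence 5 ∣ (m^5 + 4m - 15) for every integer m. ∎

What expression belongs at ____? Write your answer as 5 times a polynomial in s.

Only m ≡ 3 (mod 5) is unaccounted for. Put m = 5s+3:
(5s+3)^5 + 4(5s+3) - 15 expands to 3125s^5 + 9375s^4 + 11250s^3 + 6750s^2 + 2045s + 240,
and factoring out 5 leaves 5(625s^5 + 1875s^4 + 2250s^3 + 1350s^2 + 409s + 48).

5(625s^5 + 1875s^4 + 2250s^3 + 1350s^2 + 409s + 48)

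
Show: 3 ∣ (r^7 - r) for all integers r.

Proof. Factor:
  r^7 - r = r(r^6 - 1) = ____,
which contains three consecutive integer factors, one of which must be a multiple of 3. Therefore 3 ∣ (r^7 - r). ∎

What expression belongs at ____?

r^6 - 1 = (r^2 - 1)(r^4 + r^2 + 1), and r^2 - 1 = (r-1)(r+1).
So r(r^6 - 1) = (r - 1)r(r + 1)(r^4 + r^2 + 1).

(r - 1)r(r + 1)(r^4 + r^2 + 1)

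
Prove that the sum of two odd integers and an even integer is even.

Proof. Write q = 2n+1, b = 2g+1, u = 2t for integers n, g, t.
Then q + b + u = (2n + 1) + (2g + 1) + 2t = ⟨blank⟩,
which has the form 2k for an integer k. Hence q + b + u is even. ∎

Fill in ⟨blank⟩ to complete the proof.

2(g + n + t + 1)

Expanding: (2n + 1) + (2g + 1) + 2t = 2g + 2n + 2t + 2.
Every term is even; pulling out the factor of 2 gives 2(g + n + t + 1).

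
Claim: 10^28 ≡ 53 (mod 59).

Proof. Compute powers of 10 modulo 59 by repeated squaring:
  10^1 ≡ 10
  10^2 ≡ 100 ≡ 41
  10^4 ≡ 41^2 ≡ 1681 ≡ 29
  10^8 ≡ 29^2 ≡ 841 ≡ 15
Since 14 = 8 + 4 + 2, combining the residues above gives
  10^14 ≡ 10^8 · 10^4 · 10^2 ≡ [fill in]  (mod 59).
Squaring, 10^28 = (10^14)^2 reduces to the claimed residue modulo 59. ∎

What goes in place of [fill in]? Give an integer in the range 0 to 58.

17

Multiply the listed residues: 15 · 29 · 41 = 435 → 17835.
Reducing modulo 59: 17835 = 302·59 + 17, so 10^14 ≡ 17.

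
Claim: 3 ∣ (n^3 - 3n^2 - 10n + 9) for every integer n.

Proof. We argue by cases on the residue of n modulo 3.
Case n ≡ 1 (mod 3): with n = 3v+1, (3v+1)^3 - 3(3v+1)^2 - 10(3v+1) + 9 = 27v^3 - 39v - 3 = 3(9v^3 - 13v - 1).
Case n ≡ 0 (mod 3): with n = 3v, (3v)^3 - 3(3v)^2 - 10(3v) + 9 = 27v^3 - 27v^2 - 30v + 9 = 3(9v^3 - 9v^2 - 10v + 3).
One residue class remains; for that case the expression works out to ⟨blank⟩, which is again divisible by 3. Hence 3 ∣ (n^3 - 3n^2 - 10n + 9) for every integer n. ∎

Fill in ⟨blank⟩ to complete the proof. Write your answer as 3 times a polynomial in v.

The residues treated are {1, 0}, so the missing case is n ≡ 2 (mod 3); write n = 3v+2.
Then (3v+2)^3 - 3(3v+2)^2 - 10(3v+2) + 9 = 27v^3 + 27v^2 - 30v - 15 = 3(9v^3 + 9v^2 - 10v - 5).

3(9v^3 + 9v^2 - 10v - 5)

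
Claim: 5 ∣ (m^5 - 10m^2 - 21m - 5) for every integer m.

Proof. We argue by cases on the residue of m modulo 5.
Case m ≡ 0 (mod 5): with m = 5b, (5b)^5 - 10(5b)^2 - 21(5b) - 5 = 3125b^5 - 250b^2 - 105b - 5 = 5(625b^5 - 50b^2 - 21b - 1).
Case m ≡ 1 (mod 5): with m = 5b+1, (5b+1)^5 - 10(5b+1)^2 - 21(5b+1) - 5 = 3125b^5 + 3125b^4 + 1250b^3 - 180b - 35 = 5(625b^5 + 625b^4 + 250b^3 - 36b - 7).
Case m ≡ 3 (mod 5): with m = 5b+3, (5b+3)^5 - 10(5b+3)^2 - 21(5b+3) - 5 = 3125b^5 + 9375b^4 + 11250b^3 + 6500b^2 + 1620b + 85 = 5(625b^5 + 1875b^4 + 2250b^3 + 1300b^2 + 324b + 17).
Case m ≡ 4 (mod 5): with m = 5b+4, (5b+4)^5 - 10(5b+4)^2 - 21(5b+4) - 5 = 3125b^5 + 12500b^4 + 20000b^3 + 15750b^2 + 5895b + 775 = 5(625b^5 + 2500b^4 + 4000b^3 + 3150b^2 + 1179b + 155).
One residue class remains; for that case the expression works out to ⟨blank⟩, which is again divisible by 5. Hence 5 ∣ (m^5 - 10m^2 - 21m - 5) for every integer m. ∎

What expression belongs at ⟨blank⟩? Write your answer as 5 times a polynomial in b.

5(625b^5 + 1250b^4 + 1000b^3 + 350b^2 + 19b - 11)

Only m ≡ 2 (mod 5) is unaccounted for. Put m = 5b+2:
(5b+2)^5 - 10(5b+2)^2 - 21(5b+2) - 5 expands to 3125b^5 + 6250b^4 + 5000b^3 + 1750b^2 + 95b - 55,
and factoring out 5 leaves 5(625b^5 + 1250b^4 + 1000b^3 + 350b^2 + 19b - 11).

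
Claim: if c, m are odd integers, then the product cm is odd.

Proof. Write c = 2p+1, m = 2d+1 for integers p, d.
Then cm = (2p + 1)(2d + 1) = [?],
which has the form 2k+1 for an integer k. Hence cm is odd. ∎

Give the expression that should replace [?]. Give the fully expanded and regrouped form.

Expanding: (2p + 1)(2d + 1) = 4dp + 2d + 2p + 1.
Every term except the constant is even, so this is 2(2dp + d + p) + 1,
and 2dp + d + p ∈ ℤ gives the required form.

2(2dp + d + p) + 1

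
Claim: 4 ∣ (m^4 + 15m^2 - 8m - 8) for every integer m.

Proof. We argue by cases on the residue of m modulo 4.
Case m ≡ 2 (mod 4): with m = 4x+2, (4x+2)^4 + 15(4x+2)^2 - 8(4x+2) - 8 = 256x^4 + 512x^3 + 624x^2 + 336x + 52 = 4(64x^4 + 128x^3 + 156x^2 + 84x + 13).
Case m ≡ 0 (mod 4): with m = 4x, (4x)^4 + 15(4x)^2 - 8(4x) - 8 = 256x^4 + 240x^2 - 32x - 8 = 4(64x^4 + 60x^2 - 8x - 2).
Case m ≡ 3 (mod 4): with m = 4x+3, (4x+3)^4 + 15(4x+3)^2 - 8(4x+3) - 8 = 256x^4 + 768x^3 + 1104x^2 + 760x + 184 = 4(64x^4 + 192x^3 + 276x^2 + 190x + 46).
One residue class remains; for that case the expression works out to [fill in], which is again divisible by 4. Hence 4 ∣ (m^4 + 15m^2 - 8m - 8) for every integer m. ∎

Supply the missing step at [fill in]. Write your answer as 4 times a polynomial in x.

The residues treated are {2, 0, 3}, so the missing case is m ≡ 1 (mod 4); write m = 4x+1.
Then (4x+1)^4 + 15(4x+1)^2 - 8(4x+1) - 8 = 256x^4 + 256x^3 + 336x^2 + 104x = 4(64x^4 + 64x^3 + 84x^2 + 26x).

4(64x^4 + 64x^3 + 84x^2 + 26x)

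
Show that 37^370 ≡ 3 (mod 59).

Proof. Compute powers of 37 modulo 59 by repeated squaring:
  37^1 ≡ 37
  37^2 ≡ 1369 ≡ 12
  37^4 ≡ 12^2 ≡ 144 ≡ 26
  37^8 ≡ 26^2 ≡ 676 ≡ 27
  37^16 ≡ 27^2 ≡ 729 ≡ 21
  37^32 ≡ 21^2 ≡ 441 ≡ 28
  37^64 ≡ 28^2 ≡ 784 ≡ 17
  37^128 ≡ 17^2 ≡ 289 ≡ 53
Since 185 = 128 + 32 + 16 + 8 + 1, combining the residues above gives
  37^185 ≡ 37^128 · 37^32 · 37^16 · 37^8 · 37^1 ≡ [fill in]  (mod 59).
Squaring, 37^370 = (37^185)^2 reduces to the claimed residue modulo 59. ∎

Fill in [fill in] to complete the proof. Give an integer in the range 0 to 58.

11

Multiply the listed residues: 53 · 28 · 21 · 27 · 37 = 1484 → 31164 → 841428 → 31132836.
Reducing modulo 59: 31132836 = 527675·59 + 11, so 37^185 ≡ 11.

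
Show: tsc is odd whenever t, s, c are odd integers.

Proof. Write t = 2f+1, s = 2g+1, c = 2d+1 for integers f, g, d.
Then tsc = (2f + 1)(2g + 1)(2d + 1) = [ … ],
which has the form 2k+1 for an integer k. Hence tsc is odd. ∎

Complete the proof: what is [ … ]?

2(4dfg + 2df + 2dg + d + 2fg + f + g) + 1

Expanding: (2f + 1)(2g + 1)(2d + 1) = 8dfg + 4df + 4dg + 2d + 4fg + 2f + 2g + 1.
Every term except the constant is even, so this is 2(4dfg + 2df + 2dg + d + 2fg + f + g) + 1,
and 4dfg + 2df + 2dg + d + 2fg + f + g ∈ ℤ gives the required form.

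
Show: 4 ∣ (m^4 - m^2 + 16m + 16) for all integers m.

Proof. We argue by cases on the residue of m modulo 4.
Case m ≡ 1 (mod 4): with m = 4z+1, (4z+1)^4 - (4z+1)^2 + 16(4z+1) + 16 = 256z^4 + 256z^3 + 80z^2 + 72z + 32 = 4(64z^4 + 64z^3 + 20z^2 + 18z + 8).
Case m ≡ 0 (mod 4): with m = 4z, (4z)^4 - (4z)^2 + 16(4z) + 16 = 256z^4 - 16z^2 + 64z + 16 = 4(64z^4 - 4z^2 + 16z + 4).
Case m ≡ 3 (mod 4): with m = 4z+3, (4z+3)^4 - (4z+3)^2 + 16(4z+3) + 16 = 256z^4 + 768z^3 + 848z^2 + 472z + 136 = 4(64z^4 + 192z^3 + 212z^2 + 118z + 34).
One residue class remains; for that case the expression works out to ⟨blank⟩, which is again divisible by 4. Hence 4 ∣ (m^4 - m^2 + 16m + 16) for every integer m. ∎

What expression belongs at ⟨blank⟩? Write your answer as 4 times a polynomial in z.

Only m ≡ 2 (mod 4) is unaccounted for. Put m = 4z+2:
(4z+2)^4 - (4z+2)^2 + 16(4z+2) + 16 expands to 256z^4 + 512z^3 + 368z^2 + 176z + 60,
and factoring out 4 leaves 4(64z^4 + 128z^3 + 92z^2 + 44z + 15).

4(64z^4 + 128z^3 + 92z^2 + 44z + 15)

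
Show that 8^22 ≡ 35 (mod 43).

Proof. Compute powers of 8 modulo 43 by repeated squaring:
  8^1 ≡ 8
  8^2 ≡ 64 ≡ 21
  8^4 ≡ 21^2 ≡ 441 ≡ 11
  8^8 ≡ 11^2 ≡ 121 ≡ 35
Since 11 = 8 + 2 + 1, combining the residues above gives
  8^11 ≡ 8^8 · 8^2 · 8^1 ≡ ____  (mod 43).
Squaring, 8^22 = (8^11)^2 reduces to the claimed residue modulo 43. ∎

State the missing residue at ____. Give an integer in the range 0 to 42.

32

Multiply the listed residues: 35 · 21 · 8 = 735 → 5880.
Reducing modulo 43: 5880 = 136·43 + 32, so 8^11 ≡ 32.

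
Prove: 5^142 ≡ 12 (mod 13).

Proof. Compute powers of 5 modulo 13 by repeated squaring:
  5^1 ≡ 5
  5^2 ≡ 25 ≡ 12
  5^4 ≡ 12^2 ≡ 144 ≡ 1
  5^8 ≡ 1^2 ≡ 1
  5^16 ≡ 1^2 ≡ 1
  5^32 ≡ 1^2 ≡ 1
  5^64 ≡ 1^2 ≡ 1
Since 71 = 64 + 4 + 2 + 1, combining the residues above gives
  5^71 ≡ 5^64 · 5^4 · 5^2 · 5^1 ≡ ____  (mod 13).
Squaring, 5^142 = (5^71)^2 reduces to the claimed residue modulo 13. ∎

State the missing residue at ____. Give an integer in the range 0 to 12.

Multiply the listed residues: 1 · 1 · 12 · 5 = 1 → 12 → 60.
Reducing modulo 13: 60 = 4·13 + 8, so 5^71 ≡ 8.

8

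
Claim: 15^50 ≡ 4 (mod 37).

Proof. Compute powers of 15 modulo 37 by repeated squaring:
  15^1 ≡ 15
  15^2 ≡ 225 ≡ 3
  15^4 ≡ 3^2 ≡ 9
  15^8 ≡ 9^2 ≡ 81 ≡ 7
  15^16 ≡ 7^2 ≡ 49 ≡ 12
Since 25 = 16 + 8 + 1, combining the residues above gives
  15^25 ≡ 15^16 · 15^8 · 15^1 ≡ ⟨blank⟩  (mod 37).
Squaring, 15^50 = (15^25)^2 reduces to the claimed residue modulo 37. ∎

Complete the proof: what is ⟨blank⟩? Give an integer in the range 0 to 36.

2

15^16 · 15^8 · 15^1 ≡ 12 · 7 · 15 = 1260.
1260 mod 37 = 2, so 15^25 ≡ 2 (mod 37).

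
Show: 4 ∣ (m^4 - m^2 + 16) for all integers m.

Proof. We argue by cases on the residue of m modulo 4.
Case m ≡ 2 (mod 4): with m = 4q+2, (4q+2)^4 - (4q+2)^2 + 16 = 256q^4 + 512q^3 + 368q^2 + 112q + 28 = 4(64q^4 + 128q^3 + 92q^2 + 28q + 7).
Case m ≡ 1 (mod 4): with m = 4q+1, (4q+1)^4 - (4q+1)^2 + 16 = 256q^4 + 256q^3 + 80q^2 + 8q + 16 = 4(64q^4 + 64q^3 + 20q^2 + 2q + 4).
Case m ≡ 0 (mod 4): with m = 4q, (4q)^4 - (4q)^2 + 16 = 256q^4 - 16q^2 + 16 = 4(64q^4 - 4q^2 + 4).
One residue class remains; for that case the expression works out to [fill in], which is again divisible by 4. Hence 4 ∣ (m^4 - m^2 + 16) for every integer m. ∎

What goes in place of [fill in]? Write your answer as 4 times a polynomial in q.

4(64q^4 + 192q^3 + 212q^2 + 102q + 22)

The residues treated are {2, 1, 0}, so the missing case is m ≡ 3 (mod 4); write m = 4q+3.
Then (4q+3)^4 - (4q+3)^2 + 16 = 256q^4 + 768q^3 + 848q^2 + 408q + 88 = 4(64q^4 + 192q^3 + 212q^2 + 102q + 22).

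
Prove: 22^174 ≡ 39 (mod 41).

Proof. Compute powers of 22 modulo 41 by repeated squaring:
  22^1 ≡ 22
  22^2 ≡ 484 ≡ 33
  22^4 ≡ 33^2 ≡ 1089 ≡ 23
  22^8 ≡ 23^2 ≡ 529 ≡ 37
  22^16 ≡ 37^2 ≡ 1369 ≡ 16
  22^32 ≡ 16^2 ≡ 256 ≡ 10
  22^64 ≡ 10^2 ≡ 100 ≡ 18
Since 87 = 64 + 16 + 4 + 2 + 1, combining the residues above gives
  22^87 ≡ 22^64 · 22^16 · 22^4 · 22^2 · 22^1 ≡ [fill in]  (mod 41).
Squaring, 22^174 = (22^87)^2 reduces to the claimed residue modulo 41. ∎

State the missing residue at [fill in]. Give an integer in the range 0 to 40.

11

22^64 · 22^16 · 22^4 · 22^2 · 22^1 ≡ 18 · 16 · 23 · 33 · 22 = 4809024.
4809024 mod 41 = 11, so 22^87 ≡ 11 (mod 41).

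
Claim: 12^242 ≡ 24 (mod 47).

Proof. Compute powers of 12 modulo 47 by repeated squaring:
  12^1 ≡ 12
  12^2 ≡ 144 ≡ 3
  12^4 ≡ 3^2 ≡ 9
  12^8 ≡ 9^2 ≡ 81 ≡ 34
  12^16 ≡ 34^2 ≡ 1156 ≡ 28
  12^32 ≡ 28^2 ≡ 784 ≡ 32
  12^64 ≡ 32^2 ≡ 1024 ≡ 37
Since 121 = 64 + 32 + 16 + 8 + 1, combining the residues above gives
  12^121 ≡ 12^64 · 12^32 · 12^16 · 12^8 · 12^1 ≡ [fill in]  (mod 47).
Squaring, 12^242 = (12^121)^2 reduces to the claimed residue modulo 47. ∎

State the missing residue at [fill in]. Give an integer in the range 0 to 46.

Multiply the listed residues: 37 · 32 · 28 · 34 · 12 = 1184 → 33152 → 1127168 → 13526016.
Reducing modulo 47: 13526016 = 287787·47 + 27, so 12^121 ≡ 27.

27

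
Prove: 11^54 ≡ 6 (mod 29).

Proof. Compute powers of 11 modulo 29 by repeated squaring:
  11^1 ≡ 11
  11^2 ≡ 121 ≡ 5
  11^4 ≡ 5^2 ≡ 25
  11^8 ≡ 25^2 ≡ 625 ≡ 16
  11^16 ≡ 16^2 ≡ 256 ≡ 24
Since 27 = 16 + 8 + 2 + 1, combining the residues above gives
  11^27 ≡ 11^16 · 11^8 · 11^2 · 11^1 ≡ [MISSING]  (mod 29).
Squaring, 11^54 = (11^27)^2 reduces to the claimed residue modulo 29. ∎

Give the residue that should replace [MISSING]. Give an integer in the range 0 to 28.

11^16 · 11^8 · 11^2 · 11^1 ≡ 24 · 16 · 5 · 11 = 21120.
21120 mod 29 = 8, so 11^27 ≡ 8 (mod 29).

8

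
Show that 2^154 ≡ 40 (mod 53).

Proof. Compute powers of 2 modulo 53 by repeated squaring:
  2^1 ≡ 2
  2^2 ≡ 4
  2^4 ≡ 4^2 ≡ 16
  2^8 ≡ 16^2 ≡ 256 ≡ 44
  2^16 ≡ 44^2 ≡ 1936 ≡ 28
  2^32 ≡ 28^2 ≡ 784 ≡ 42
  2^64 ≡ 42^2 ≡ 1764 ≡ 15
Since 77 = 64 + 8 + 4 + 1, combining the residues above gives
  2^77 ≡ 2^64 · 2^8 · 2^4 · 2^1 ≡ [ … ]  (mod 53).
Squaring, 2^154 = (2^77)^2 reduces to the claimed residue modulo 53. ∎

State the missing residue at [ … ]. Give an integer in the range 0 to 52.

26

Multiply the listed residues: 15 · 44 · 16 · 2 = 660 → 10560 → 21120.
Reducing modulo 53: 21120 = 398·53 + 26, so 2^77 ≡ 26.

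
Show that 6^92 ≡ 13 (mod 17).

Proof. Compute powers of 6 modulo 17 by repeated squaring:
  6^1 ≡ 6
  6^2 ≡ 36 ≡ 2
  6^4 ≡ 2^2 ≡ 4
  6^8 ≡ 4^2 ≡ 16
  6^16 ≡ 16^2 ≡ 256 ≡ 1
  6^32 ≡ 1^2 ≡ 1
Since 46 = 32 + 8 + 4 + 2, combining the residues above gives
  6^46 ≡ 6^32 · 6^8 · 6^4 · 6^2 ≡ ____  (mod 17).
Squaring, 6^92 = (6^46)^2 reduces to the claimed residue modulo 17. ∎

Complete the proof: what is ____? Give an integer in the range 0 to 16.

6^32 · 6^8 · 6^4 · 6^2 ≡ 1 · 16 · 4 · 2 = 128.
128 mod 17 = 9, so 6^46 ≡ 9 (mod 17).

9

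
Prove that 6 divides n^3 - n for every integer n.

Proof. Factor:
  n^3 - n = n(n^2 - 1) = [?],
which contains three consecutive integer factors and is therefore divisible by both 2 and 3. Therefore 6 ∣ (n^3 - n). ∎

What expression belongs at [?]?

(n - 1)n(n + 1)

n(n^2 - 1) = n(n - 1)(n + 1) = (n - 1)n(n + 1).
These three factors are consecutive integers, so their product is divisible by 6.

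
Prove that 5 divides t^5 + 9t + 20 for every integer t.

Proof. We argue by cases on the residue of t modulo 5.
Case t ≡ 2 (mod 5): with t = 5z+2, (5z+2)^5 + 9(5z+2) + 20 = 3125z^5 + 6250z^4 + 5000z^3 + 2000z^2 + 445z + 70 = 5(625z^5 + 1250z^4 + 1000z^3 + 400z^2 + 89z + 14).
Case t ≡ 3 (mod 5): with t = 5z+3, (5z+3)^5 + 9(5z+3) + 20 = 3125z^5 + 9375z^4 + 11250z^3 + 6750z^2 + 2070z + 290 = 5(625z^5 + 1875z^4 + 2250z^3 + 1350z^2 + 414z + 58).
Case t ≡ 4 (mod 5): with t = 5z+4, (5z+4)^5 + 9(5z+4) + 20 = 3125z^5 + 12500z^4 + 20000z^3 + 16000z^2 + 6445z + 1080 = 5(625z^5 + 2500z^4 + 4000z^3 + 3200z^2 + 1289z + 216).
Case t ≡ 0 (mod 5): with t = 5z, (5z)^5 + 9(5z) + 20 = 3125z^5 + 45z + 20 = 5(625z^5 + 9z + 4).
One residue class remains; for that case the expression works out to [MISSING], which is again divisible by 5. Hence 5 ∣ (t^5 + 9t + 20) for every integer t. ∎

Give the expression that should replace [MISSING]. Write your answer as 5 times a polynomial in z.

The residues treated are {2, 3, 4, 0}, so the missing case is t ≡ 1 (mod 5); write t = 5z+1.
Then (5z+1)^5 + 9(5z+1) + 20 = 3125z^5 + 3125z^4 + 1250z^3 + 250z^2 + 70z + 30 = 5(625z^5 + 625z^4 + 250z^3 + 50z^2 + 14z + 6).

5(625z^5 + 625z^4 + 250z^3 + 50z^2 + 14z + 6)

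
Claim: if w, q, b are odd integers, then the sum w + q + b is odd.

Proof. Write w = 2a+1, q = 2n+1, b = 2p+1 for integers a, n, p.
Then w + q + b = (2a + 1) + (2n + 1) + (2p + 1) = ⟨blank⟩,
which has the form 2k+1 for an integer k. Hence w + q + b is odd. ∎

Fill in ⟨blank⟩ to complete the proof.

2(a + n + p + 1) + 1

(2a + 1) + (2n + 1) + (2p + 1) = 2a + 2n + 2p + 3
= 2(a + n + p + 1) + 1.
Since a + n + p + 1 is an integer, the sum is of the form 2k+1 for an integer k.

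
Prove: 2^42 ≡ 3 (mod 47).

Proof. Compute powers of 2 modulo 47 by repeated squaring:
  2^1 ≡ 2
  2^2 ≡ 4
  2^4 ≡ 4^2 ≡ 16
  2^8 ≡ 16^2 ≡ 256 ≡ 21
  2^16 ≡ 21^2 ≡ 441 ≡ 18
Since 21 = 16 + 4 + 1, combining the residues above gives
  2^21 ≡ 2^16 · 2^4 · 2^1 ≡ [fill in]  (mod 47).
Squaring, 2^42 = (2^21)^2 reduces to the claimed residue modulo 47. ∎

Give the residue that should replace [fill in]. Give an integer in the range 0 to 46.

2^16 · 2^4 · 2^1 ≡ 18 · 16 · 2 = 576.
576 mod 47 = 12, so 2^21 ≡ 12 (mod 47).

12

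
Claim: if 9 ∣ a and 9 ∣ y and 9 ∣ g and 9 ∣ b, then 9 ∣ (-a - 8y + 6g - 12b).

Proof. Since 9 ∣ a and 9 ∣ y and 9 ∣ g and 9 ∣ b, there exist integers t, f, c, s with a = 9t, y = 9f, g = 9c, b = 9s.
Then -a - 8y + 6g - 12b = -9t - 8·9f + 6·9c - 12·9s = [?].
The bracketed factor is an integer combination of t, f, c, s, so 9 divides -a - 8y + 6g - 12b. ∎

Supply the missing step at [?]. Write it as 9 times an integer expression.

Each term has a factor of 9: -9t - 8·9f + 6·9c - 12·9s = 9·(6c - 8f - 12s - t).
Since 6c - 8f - 12s - t is an integer, 9 ∣ (-a - 8y + 6g - 12b).

9(6c - 8f - 12s - t)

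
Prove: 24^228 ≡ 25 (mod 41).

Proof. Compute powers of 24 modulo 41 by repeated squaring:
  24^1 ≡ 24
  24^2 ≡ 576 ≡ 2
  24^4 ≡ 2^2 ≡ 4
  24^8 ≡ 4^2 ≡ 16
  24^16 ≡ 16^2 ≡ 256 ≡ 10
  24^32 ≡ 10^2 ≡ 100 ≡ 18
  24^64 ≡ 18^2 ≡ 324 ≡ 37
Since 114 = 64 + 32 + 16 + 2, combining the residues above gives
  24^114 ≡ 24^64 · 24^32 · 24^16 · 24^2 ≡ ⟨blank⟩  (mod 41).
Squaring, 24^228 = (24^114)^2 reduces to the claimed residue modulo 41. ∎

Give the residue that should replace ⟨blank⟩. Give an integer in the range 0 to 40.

36

Multiply the listed residues: 37 · 18 · 10 · 2 = 666 → 6660 → 13320.
Reducing modulo 41: 13320 = 324·41 + 36, so 24^114 ≡ 36.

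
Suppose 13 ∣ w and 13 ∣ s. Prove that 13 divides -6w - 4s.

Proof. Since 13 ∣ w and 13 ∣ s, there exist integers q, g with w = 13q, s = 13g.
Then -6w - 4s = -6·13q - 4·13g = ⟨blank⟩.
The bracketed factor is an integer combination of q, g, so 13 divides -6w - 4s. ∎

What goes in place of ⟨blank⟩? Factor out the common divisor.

Pull the common 13 out of every term: -6·13q - 4·13g = 13(-4g - 6q).
-4g - 6q is an integer, which exhibits the divisibility.

13(-4g - 6q)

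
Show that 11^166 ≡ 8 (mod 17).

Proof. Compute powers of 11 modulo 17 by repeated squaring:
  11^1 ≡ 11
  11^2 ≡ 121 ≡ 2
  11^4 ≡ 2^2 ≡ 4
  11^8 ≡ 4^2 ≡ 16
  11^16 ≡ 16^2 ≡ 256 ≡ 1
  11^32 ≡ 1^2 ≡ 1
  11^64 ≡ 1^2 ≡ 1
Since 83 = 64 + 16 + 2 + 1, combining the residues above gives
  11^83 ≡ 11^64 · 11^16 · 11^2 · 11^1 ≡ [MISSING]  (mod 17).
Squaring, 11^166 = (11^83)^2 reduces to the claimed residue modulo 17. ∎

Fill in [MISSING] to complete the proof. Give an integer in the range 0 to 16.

5

Multiply the listed residues: 1 · 1 · 2 · 11 = 1 → 2 → 22.
Reducing modulo 17: 22 = 1·17 + 5, so 11^83 ≡ 5.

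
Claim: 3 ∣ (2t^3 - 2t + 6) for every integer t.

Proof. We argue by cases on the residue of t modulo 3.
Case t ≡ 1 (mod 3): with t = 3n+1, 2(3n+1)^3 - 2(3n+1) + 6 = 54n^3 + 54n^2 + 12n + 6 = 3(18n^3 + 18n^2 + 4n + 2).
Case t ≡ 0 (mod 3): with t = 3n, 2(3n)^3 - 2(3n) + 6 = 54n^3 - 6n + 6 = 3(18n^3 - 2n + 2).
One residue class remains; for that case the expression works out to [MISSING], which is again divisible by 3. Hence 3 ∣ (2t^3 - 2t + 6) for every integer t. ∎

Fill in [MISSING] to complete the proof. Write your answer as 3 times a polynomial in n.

3(18n^3 + 36n^2 + 22n + 6)

Only t ≡ 2 (mod 3) is unaccounted for. Put t = 3n+2:
2(3n+2)^3 - 2(3n+2) + 6 expands to 54n^3 + 108n^2 + 66n + 18,
and factoring out 3 leaves 3(18n^3 + 36n^2 + 22n + 6).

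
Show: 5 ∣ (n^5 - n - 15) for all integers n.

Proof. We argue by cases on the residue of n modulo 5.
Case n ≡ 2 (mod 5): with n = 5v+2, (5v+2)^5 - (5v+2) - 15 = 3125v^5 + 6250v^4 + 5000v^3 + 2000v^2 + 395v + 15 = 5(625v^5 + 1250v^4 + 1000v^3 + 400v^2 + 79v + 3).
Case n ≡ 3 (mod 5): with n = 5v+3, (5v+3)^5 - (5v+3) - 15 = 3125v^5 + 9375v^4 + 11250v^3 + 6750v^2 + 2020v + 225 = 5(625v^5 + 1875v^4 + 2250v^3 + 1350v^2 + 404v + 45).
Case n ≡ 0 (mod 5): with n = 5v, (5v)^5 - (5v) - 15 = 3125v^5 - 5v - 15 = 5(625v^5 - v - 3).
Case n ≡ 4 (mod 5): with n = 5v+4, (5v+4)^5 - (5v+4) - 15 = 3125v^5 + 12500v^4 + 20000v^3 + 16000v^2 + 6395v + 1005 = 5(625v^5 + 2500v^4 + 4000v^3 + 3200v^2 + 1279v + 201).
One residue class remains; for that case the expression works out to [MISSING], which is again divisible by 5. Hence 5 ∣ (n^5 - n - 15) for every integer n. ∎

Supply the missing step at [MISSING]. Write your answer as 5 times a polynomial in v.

The residues treated are {2, 3, 0, 4}, so the missing case is n ≡ 1 (mod 5); write n = 5v+1.
Then (5v+1)^5 - (5v+1) - 15 = 3125v^5 + 3125v^4 + 1250v^3 + 250v^2 + 20v - 15 = 5(625v^5 + 625v^4 + 250v^3 + 50v^2 + 4v - 3).

5(625v^5 + 625v^4 + 250v^3 + 50v^2 + 4v - 3)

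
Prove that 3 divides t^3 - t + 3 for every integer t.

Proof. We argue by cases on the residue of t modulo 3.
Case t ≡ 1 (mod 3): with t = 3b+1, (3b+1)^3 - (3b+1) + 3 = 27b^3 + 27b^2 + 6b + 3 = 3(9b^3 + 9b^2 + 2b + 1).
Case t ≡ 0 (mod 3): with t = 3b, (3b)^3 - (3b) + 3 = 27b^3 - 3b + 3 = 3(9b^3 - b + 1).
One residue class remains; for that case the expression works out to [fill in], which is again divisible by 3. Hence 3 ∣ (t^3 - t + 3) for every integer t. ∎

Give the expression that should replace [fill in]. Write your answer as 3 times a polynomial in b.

3(9b^3 + 18b^2 + 11b + 3)

The residues treated are {1, 0}, so the missing case is t ≡ 2 (mod 3); write t = 3b+2.
Then (3b+2)^3 - (3b+2) + 3 = 27b^3 + 54b^2 + 33b + 9 = 3(9b^3 + 18b^2 + 11b + 3).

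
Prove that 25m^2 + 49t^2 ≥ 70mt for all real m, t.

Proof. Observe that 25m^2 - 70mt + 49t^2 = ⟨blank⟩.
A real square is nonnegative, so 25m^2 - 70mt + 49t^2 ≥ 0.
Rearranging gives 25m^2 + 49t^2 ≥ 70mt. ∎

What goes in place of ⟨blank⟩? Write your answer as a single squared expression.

(5m - 7t)^2

25m^2 - 70mt + 49t^2 is a perfect-square trinomial: the outer terms are (5m)^2 and (7t)^2, and the cross term is -2·5m·7t.
So 25m^2 - 70mt + 49t^2 = (5m - 7t)^2 ≥ 0.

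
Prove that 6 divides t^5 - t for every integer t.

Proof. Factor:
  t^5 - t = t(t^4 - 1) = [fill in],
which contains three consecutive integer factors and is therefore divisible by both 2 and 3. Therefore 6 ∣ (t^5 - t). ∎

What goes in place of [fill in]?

(t - 1)t(t + 1)(t^2 + 1)

t^4 - 1 = (t^2 - 1)(t^2 + 1), and t^2 - 1 = (t-1)(t+1).
So t(t^4 - 1) = (t - 1)t(t + 1)(t^2 + 1).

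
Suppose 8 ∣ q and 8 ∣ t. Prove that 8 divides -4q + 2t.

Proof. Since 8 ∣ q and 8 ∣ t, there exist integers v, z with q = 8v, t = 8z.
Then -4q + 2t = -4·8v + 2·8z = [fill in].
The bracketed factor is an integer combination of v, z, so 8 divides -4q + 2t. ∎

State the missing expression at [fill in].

8(-4v + 2z)

Each term has a factor of 8: -4·8v + 2·8z = 8·(-4v + 2z).
Since -4v + 2z is an integer, 8 ∣ (-4q + 2t).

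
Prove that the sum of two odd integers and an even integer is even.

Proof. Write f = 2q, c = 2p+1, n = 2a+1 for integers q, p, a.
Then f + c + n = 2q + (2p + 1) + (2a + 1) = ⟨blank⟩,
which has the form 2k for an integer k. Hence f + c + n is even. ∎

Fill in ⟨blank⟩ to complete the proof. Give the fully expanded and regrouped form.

2(a + p + q + 1)

Expanding: 2q + (2p + 1) + (2a + 1) = 2a + 2p + 2q + 2.
Every term is even; pulling out the factor of 2 gives 2(a + p + q + 1).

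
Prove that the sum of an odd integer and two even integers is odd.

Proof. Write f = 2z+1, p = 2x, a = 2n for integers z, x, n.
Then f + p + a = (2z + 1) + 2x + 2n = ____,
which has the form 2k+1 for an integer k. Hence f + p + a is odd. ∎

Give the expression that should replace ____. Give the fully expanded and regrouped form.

2(n + x + z) + 1

Expanding: (2z + 1) + 2x + 2n = 2n + 2x + 2z + 1.
Every term except the constant is even, so this is 2(n + x + z) + 1,
and n + x + z ∈ ℤ gives the required form.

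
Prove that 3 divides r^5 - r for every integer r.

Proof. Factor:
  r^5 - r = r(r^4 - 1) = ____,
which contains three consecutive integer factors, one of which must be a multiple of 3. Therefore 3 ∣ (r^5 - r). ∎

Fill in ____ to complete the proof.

(r - 1)r(r + 1)(r^2 + 1)

r^4 - 1 = (r^2 - 1)(r^2 + 1), and r^2 - 1 = (r-1)(r+1).
So r(r^4 - 1) = (r - 1)r(r + 1)(r^2 + 1).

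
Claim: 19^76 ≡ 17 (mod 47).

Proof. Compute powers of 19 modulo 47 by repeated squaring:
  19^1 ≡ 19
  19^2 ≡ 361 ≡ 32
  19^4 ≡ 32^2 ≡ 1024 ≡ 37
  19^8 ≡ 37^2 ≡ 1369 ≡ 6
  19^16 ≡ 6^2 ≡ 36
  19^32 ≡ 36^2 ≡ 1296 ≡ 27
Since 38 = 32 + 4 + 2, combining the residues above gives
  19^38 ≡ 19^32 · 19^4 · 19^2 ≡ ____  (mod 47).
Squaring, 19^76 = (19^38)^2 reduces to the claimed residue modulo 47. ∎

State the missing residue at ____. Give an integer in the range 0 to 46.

19^32 · 19^4 · 19^2 ≡ 27 · 37 · 32 = 31968.
31968 mod 47 = 8, so 19^38 ≡ 8 (mod 47).

8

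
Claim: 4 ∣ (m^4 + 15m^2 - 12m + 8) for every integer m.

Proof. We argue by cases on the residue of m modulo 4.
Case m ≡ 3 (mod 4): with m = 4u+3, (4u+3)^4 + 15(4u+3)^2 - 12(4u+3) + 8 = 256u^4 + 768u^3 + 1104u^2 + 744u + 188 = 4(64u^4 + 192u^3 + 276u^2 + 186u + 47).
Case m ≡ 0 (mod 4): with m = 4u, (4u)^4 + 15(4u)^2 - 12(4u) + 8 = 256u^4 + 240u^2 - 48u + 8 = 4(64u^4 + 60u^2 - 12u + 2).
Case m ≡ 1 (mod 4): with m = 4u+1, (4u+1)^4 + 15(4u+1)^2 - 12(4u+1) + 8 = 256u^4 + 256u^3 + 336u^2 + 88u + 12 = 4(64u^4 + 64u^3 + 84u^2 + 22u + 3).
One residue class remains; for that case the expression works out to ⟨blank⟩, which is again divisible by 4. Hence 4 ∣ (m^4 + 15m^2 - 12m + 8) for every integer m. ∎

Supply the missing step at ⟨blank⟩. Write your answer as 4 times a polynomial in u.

The residues treated are {3, 0, 1}, so the missing case is m ≡ 2 (mod 4); write m = 4u+2.
Then (4u+2)^4 + 15(4u+2)^2 - 12(4u+2) + 8 = 256u^4 + 512u^3 + 624u^2 + 320u + 60 = 4(64u^4 + 128u^3 + 156u^2 + 80u + 15).

4(64u^4 + 128u^3 + 156u^2 + 80u + 15)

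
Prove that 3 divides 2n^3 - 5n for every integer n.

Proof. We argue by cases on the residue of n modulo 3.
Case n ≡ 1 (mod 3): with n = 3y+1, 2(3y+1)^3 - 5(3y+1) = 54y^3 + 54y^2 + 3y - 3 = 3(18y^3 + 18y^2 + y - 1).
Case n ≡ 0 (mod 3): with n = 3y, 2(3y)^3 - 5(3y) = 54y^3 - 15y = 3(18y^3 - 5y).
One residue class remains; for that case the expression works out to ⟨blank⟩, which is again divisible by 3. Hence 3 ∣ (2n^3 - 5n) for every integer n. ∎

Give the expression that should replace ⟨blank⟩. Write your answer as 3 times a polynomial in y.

Only n ≡ 2 (mod 3) is unaccounted for. Put n = 3y+2:
2(3y+2)^3 - 5(3y+2) expands to 54y^3 + 108y^2 + 57y + 6,
and factoring out 3 leaves 3(18y^3 + 36y^2 + 19y + 2).

3(18y^3 + 36y^2 + 19y + 2)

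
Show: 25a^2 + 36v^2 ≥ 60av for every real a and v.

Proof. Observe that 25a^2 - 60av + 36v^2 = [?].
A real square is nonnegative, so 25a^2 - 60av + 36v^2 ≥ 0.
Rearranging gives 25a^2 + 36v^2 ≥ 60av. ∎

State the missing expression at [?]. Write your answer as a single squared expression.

25a^2 - 60av + 36v^2 is a perfect-square trinomial: the outer terms are (5a)^2 and (6v)^2, and the cross term is -2·5a·6v.
So 25a^2 - 60av + 36v^2 = (5a - 6v)^2 ≥ 0.

(5a - 6v)^2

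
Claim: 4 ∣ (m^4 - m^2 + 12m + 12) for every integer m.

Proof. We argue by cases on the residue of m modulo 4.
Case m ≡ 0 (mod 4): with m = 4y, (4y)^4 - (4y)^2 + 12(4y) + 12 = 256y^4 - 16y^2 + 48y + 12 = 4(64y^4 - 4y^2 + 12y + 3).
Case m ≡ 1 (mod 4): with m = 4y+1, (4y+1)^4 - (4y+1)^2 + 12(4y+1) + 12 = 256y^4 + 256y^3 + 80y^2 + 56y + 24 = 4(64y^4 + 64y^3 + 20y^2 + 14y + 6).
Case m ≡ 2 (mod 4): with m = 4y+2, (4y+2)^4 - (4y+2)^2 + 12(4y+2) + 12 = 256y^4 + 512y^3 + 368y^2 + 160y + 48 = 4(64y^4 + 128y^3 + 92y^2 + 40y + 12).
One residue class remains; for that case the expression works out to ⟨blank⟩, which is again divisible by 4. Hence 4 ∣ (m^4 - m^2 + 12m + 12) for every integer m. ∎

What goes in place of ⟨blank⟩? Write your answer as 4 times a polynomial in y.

4(64y^4 + 192y^3 + 212y^2 + 114y + 30)

The residues treated are {0, 1, 2}, so the missing case is m ≡ 3 (mod 4); write m = 4y+3.
Then (4y+3)^4 - (4y+3)^2 + 12(4y+3) + 12 = 256y^4 + 768y^3 + 848y^2 + 456y + 120 = 4(64y^4 + 192y^3 + 212y^2 + 114y + 30).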